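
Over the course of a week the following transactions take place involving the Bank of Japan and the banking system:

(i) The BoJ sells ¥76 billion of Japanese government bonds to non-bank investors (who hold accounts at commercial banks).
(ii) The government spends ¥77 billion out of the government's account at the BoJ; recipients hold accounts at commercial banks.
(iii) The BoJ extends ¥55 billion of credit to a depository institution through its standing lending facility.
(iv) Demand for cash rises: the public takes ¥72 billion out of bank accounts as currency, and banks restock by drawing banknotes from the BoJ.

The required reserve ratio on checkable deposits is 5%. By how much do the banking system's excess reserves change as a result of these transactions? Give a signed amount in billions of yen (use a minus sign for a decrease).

-¥12.45 billion

Asset sale (to non-banks) ¥76 billion: reserves −¥76B, deposits −¥76B.
Government spending ¥77 billion: reserves +¥77B, deposits +¥77B.
Discount-window loan ¥55 billion: reserves +¥55B, deposits 0.
Currency withdrawal ¥72 billion: reserves −¥72B, deposits −¥72B.
Totals: Δreserves = −¥16B, Δdeposits = −¥71B.
Δrequired reserves = 5% × −¥71B = −¥3.55B.
Δexcess reserves = Δreserves − Δrequired = −¥16B − (−¥3.55B) = -¥12.45 billion.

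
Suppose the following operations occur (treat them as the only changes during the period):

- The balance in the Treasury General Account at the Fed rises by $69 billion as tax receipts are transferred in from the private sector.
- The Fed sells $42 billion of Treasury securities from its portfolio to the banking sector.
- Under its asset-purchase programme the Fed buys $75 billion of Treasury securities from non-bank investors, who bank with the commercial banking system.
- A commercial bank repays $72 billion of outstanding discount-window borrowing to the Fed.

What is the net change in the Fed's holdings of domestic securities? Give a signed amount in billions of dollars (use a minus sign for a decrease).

Fed balance sheet:
  Assets:      Securities +$33B, Loans to banks −$72B
  Liabilities: Bank reserves −$108B, Government deposits +$69B
Commercial banking system:
  Assets:      Reserves at CB −$108B, Securities +$42B
  Liabilities: Checkable deposits +$6B, Borrowings from CB −$72B
So the change in the Fed's holdings of domestic securities is +$33 billion.

+$33 billion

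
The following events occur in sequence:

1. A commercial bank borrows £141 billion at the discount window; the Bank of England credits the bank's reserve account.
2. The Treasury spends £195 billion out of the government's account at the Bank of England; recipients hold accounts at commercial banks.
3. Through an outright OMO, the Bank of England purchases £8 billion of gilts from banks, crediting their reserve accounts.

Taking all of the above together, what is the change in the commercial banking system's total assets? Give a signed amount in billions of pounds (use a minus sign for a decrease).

Bank of England balance sheet:
  Assets:      Securities +£8B, Loans to banks +£141B
  Liabilities: Bank reserves +£344B, Government deposits −£195B
Commercial banking system:
  Assets:      Reserves at CB +£344B, Securities −£8B
  Liabilities: Checkable deposits +£195B, Borrowings from CB +£141B
Change in total bank assets = +£336 billion.

+£336 billion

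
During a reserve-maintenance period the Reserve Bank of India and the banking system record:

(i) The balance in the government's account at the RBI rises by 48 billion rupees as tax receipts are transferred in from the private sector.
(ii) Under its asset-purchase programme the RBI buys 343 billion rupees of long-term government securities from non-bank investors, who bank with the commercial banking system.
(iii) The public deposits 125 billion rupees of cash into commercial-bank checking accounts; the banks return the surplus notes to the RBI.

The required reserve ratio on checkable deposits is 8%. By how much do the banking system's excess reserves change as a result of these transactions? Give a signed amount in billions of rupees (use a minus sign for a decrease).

+386.4 billion

Government account inflow 48 billion rupees: reserves −48B, deposits −48B.
Asset purchase (from non-banks) 343 billion rupees: reserves +343B, deposits +343B.
Currency deposit 125 billion rupees: reserves +125B, deposits +125B.
Totals: Δreserves = +420B, Δdeposits = +420B.
Δrequired reserves = 8% × +420B = +33.6B.
Δexcess reserves = Δreserves − Δrequired = +420B − (+33.6B) = +386.4 billion.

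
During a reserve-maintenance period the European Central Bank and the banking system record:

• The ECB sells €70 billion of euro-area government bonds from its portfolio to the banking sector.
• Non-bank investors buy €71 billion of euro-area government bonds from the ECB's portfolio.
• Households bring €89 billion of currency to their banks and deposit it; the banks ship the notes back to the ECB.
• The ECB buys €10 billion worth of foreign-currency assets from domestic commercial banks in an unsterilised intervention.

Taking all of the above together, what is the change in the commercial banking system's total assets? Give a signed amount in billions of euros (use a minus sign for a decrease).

ECB balance sheet:
  Assets:      Securities −€141B, Foreign assets +€10B
  Liabilities: Bank reserves −€42B, Currency in circulation −€89B
Commercial banking system:
  Assets:      Reserves at CB −€42B, Securities +€70B, Foreign assets −€10B
  Liabilities: Checkable deposits +€18B
Change in total bank assets = +€18 billion.

+€18 billion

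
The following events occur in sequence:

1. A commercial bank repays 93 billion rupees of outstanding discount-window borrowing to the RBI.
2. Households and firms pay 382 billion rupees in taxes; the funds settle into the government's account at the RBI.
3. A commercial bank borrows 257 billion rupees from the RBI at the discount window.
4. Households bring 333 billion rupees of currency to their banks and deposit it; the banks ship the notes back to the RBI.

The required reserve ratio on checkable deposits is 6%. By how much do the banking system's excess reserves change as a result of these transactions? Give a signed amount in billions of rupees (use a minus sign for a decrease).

Discount-window repayment 93 billion rupees: reserves −93B, deposits 0.
Government account inflow 382 billion rupees: reserves −382B, deposits −382B.
Discount-window loan 257 billion rupees: reserves +257B, deposits 0.
Currency deposit 333 billion rupees: reserves +333B, deposits +333B.
Totals: Δreserves = +115B, Δdeposits = −49B.
Δrequired reserves = 6% × −49B = −2.94B.
Δexcess reserves = Δreserves − Δrequired = +115B − (−2.94B) = +117.94 billion.

+117.94 billion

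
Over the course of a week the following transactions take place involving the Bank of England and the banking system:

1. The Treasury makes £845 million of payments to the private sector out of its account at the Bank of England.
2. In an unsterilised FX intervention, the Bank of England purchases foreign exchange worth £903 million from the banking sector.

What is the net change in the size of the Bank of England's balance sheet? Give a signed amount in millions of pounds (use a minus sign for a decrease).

+£903 million

Government spending £845 million: only the composition of liabilities changes → 0.
FX purchase £903 million: a Bank of England asset is acquired → +£903M.
Net: 0 + 903 = +£903 million.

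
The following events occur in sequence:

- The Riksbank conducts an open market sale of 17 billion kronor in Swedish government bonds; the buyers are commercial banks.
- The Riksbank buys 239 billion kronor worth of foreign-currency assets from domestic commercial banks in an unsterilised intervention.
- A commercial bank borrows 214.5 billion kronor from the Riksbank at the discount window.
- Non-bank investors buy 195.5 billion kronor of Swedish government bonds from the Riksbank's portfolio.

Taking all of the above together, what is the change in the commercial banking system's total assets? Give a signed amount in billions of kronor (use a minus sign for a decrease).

+19 billion

OMO sale (to banks) 17 billion kronor: just an asset swap on bank balance sheets → 0.
FX purchase 239 billion kronor: just an asset swap on bank balance sheets → 0.
Discount-window loan 214.5 billion kronor: bank balance sheets expand → +214.5B.
Asset sale (to non-banks) 195.5 billion kronor: bank balance sheets shrink → −195.5B.
Net: 0 + 0 + 214.5 − 195.5 = +19 billion.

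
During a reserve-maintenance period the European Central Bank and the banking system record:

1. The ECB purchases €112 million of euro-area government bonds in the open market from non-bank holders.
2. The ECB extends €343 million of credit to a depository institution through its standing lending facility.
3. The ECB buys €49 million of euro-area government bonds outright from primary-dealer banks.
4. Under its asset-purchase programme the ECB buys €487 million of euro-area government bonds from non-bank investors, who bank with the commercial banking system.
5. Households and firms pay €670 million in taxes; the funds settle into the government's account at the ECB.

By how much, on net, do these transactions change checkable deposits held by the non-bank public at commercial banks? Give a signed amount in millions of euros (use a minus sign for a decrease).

-€71 million

Asset purchase (from non-banks) €112 million: non-bank counterparties' bank balances rise → +€112M.
Discount-window loan €343 million: the counterparty is a bank, so public deposits are unchanged → 0.
OMO purchase (from banks) €49 million: the counterparty is a bank, so public deposits are unchanged → 0.
Asset purchase (from non-banks) €487 million: non-bank counterparties' bank balances rise → +€487M.
Government account inflow €670 million: non-bank counterparties' bank balances fall → −€670M.
Net: 112 + 0 + 0 + 487 − 670 = -€71 million.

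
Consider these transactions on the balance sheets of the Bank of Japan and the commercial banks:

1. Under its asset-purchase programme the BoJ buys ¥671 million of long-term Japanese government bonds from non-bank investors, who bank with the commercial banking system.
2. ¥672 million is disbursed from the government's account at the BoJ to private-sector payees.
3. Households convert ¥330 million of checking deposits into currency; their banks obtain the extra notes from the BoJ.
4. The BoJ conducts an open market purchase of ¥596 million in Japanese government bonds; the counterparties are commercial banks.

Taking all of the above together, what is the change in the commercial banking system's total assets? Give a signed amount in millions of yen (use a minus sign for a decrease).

Asset purchase (from non-banks) ¥671 million: bank balance sheets expand → +¥671M.
Government spending ¥672 million: bank balance sheets expand → +¥672M.
Currency withdrawal ¥330 million: bank balance sheets shrink → −¥330M.
OMO purchase (from banks) ¥596 million: just an asset swap on bank balance sheets → 0.
Net: 671 + 672 − 330 + 0 = +¥1013 million.

+¥1013 million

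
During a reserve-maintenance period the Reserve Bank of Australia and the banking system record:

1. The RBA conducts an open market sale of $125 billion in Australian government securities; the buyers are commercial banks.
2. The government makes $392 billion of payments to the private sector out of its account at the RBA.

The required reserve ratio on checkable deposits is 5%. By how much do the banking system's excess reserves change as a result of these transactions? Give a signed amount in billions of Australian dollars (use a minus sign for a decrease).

+$247.4 billion

OMO sale (to banks) $125 billion: reserves −$125B, deposits 0.
Government spending $392 billion: reserves +$392B, deposits +$392B.
Totals: Δreserves = +$267B, Δdeposits = +$392B.
Δrequired reserves = 5% × +$392B = +$19.6B.
Δexcess reserves = Δreserves − Δrequired = +$267B − (+$19.6B) = +$247.4 billion.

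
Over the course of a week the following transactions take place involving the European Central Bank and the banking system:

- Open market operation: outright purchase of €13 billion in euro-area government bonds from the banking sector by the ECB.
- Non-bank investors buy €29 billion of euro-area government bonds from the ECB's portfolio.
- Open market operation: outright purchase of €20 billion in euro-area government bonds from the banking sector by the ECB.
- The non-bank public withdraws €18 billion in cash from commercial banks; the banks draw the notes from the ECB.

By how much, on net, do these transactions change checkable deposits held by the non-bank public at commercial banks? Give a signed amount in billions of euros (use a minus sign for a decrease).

ECB balance sheet:
  Assets:      Securities +€4B
  Liabilities: Bank reserves −€14B, Currency in circulation +€18B
Commercial banking system:
  Assets:      Reserves at CB −€14B, Securities −€33B
  Liabilities: Checkable deposits −€47B
So the change in checkable deposits held by the non-bank public at commercial banks is -€47 billion.

-€47 billion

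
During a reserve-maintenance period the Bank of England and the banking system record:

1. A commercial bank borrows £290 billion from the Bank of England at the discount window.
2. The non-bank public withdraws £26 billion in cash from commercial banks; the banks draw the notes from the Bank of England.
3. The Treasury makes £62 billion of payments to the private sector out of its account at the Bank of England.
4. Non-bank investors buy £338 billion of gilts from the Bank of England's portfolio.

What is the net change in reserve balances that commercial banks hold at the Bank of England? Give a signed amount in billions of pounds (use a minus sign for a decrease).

Discount-window loan £290 billion: the loan is credited to the bank's reserve account → +£290B.
Currency withdrawal £26 billion: banks swap reserves for currency → −£26B.
Government spending £62 billion: government payments flow into bank reserve accounts → +£62B.
Asset sale (to non-banks) £338 billion: the non-bank buyers' banks settle from reserves → −£338B.
Net: 290 − 26 + 62 − 338 = -£12 billion.

-£12 billion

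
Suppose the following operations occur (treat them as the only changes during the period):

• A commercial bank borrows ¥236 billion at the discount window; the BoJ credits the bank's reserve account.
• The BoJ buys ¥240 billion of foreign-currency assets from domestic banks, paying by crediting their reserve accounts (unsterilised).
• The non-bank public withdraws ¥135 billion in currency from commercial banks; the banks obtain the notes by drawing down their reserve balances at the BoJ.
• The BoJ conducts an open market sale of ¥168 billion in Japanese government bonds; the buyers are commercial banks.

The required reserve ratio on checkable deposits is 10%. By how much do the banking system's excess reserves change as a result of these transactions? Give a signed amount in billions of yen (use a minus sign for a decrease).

+¥186.5 billion

Discount-window loan ¥236 billion: reserves +¥236B, deposits 0.
FX purchase ¥240 billion: reserves +¥240B, deposits 0.
Currency withdrawal ¥135 billion: reserves −¥135B, deposits −¥135B.
OMO sale (to banks) ¥168 billion: reserves −¥168B, deposits 0.
Totals: Δreserves = +¥173B, Δdeposits = −¥135B.
Δrequired reserves = 10% × −¥135B = −¥13.5B.
Δexcess reserves = Δreserves − Δrequired = +¥173B − (−¥13.5B) = +¥186.5 billion.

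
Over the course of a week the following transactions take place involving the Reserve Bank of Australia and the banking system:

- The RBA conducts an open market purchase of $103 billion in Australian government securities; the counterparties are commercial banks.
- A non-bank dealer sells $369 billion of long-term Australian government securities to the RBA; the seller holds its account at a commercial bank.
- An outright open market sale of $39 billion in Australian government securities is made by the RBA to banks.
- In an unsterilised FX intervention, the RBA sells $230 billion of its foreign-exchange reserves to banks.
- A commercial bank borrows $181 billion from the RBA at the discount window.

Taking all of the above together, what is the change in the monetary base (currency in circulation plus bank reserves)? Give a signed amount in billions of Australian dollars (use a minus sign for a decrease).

+$384 billion

OMO purchase (from banks) $103 billion: RBA balance sheet expands → +$103B.
Asset purchase (from non-banks) $369 billion: RBA balance sheet expands → +$369B.
OMO sale (to banks) $39 billion: RBA balance sheet contracts → −$39B.
FX sale $230 billion: RBA balance sheet contracts → −$230B.
Discount-window loan $181 billion: RBA balance sheet expands → +$181B.
Net: 103 + 369 − 39 − 230 + 181 = +$384 billion.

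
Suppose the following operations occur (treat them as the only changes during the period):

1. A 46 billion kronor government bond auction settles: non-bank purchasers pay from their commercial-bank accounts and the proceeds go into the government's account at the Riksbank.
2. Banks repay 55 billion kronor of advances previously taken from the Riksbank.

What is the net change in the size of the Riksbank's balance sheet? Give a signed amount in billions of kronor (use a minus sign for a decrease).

-55 billion

Riksbank balance sheet:
  Assets:      Loans to banks −55B
  Liabilities: Bank reserves −101B, Government deposits +46B
Change in total Riksbank assets = -55 billion.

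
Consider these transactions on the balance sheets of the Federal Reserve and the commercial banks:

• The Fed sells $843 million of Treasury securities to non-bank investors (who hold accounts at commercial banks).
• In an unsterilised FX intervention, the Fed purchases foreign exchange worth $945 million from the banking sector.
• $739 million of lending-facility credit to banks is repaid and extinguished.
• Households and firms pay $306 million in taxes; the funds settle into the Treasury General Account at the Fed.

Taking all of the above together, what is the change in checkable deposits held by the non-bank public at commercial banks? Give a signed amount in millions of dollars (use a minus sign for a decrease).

-$1149 million

Asset sale (to non-banks) $843 million: non-bank counterparties' bank balances fall → −$843M.
FX purchase $945 million: the counterparty is a bank, so public deposits are unchanged → 0.
Discount-window repayment $739 million: the counterparty is a bank, so public deposits are unchanged → 0.
Government account inflow $306 million: non-bank counterparties' bank balances fall → −$306M.
Net: −843 + 0 + 0 − 306 = -$1149 million.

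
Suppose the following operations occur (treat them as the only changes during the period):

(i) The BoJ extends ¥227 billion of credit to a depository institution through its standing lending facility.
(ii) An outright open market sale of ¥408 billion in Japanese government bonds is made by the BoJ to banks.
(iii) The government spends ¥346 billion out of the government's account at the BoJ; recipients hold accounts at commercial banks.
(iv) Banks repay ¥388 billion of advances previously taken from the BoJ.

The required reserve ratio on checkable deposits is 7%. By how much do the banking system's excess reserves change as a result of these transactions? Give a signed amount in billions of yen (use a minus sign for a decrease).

-¥247.22 billion

Discount-window loan ¥227 billion: reserves +¥227B, deposits 0.
OMO sale (to banks) ¥408 billion: reserves −¥408B, deposits 0.
Government spending ¥346 billion: reserves +¥346B, deposits +¥346B.
Discount-window repayment ¥388 billion: reserves −¥388B, deposits 0.
Totals: Δreserves = −¥223B, Δdeposits = +¥346B.
Δrequired reserves = 7% × +¥346B = +¥24.22B.
Δexcess reserves = Δreserves − Δrequired = −¥223B − (+¥24.22B) = -¥247.22 billion.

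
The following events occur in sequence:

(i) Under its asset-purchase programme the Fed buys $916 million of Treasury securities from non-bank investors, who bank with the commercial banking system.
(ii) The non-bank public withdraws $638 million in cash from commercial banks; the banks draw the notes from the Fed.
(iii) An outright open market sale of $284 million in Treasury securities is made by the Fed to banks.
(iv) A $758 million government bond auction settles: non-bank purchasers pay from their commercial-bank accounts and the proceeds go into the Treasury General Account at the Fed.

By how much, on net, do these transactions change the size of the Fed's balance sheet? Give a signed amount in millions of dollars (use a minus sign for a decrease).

Fed balance sheet:
  Assets:      Securities +$632M
  Liabilities: Bank reserves −$764M, Currency in circulation +$638M, Government deposits +$758M
Change in total Fed assets = +$632 million.

+$632 million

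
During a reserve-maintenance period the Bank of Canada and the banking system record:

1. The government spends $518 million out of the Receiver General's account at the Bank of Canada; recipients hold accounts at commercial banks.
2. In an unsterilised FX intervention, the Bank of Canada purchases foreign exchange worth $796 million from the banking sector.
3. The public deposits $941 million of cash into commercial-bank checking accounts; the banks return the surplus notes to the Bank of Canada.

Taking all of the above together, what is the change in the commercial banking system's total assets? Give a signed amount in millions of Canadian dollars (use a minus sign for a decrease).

+$1459 million

Government spending $518 million: bank balance sheets expand → +$518M.
FX purchase $796 million: just an asset swap on bank balance sheets → 0.
Currency deposit $941 million: bank balance sheets expand → +$941M.
Net: 518 + 0 + 941 = +$1459 million.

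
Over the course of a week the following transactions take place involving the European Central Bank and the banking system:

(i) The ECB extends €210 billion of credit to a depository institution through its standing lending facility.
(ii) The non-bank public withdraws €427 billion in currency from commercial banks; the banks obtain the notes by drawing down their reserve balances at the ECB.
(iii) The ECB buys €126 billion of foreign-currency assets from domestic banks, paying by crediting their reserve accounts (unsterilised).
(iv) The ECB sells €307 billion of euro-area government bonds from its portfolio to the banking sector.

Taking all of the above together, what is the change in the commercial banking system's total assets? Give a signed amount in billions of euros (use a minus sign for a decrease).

Discount-window loan €210 billion: bank balance sheets expand → +€210B.
Currency withdrawal €427 billion: bank balance sheets shrink → −€427B.
FX purchase €126 billion: just an asset swap on bank balance sheets → 0.
OMO sale (to banks) €307 billion: just an asset swap on bank balance sheets → 0.
Net: 210 − 427 + 0 + 0 = -€217 billion.

-€217 billion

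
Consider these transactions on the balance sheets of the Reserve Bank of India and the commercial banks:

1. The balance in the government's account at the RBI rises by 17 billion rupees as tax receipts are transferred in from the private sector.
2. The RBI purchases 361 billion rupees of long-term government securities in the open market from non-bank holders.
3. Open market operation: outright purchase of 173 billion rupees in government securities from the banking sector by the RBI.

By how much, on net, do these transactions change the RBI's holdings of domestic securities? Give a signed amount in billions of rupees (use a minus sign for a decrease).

+534 billion

Government account inflow 17 billion rupees: the RBI's securities portfolio is untouched → 0.
Asset purchase (from non-banks) 361 billion rupees: securities added to the RBI's portfolio → +361B.
OMO purchase (from banks) 173 billion rupees: securities added to the RBI's portfolio → +173B.
Net: 0 + 361 + 173 = +534 billion.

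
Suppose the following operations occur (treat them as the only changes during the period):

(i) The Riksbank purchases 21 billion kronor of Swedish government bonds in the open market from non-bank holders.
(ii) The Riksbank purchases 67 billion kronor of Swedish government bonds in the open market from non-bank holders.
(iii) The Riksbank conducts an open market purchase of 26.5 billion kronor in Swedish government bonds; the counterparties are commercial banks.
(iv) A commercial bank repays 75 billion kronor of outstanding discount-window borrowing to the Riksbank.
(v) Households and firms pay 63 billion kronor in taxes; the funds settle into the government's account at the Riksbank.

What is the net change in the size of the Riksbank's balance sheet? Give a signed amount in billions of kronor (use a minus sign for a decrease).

+39.5 billion

Asset purchase (from non-banks) 21 billion kronor: a Riksbank asset is acquired → +21B.
Asset purchase (from non-banks) 67 billion kronor: a Riksbank asset is acquired → +67B.
OMO purchase (from banks) 26.5 billion kronor: a Riksbank asset is acquired → +26.5B.
Discount-window repayment 75 billion kronor: a Riksbank asset is shed → −75B.
Government account inflow 63 billion kronor: only the composition of liabilities changes → 0.
Net: 21 + 67 + 26.5 − 75 + 0 = +39.5 billion.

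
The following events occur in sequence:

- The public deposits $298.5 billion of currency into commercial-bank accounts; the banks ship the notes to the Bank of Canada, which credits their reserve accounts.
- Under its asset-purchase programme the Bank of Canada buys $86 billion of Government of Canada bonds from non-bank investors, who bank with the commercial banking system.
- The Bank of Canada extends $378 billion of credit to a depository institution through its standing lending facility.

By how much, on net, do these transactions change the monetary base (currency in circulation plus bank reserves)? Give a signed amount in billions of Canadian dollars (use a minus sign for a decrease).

+$464 billion

Currency deposit $298.5 billion: just a shift between currency and reserves — both are base money → 0.
Asset purchase (from non-banks) $86 billion: Bank of Canada balance sheet expands → +$86B.
Discount-window loan $378 billion: Bank of Canada balance sheet expands → +$378B.
Net: 0 + 86 + 378 = +$464 billion.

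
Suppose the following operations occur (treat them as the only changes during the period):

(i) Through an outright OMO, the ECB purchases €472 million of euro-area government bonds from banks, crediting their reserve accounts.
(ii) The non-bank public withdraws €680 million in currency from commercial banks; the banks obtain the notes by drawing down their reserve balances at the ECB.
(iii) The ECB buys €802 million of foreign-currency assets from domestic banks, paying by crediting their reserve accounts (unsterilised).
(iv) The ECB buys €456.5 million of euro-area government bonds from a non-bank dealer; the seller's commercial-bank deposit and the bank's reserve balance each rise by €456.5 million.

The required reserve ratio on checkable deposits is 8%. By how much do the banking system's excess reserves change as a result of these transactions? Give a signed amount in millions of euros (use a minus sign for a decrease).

OMO purchase (from banks) €472 million: reserves +€472M, deposits 0.
Currency withdrawal €680 million: reserves −€680M, deposits −€680M.
FX purchase €802 million: reserves +€802M, deposits 0.
Asset purchase (from non-banks) €456.5 million: reserves +€456.5M, deposits +€456.5M.
Totals: Δreserves = +€1050.5M, Δdeposits = −€223.5M.
Δrequired reserves = 8% × −€223.5M = −€17.88M.
Δexcess reserves = Δreserves − Δrequired = +€1050.5M − (−€17.88M) = +€1068.38 million.

+€1068.38 million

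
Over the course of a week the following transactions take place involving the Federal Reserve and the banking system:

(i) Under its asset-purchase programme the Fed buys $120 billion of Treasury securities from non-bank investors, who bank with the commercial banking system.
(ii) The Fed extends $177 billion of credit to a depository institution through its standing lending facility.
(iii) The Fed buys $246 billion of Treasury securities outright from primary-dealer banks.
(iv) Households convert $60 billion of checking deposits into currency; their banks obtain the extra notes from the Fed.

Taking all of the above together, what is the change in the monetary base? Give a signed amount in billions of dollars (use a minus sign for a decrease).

Fed balance sheet:
  Assets:      Securities +$366B, Loans to banks +$177B
  Liabilities: Bank reserves +$483B, Currency in circulation +$60B
Commercial banking system:
  Assets:      Reserves at CB +$483B, Securities −$246B
  Liabilities: Checkable deposits +$60B, Borrowings from CB +$177B
Monetary base = currency + reserves: +$60B + (+$483B) = +$543 billion.

+$543 billion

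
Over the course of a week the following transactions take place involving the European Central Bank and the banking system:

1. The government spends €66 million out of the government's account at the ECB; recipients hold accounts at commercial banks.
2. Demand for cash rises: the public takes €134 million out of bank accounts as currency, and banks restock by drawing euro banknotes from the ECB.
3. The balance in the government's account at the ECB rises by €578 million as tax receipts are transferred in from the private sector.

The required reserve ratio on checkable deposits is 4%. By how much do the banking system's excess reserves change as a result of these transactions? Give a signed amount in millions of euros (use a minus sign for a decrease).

Government spending €66 million: reserves +€66M, deposits +€66M.
Currency withdrawal €134 million: reserves −€134M, deposits −€134M.
Government account inflow €578 million: reserves −€578M, deposits −€578M.
Totals: Δreserves = −€646M, Δdeposits = −€646M.
Δrequired reserves = 4% × −€646M = −€25.84M.
Δexcess reserves = Δreserves − Δrequired = −€646M − (−€25.84M) = -€620.16 million.

-€620.16 million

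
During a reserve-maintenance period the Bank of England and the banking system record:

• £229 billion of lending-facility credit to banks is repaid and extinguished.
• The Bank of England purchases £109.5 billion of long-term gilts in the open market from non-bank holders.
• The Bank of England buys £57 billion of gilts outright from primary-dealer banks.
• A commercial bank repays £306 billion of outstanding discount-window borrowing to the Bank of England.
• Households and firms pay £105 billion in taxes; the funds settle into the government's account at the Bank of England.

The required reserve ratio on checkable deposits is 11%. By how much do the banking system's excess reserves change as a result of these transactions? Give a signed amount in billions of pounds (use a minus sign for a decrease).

-£473.995 billion

Discount-window repayment £229 billion: reserves −£229B, deposits 0.
Asset purchase (from non-banks) £109.5 billion: reserves +£109.5B, deposits +£109.5B.
OMO purchase (from banks) £57 billion: reserves +£57B, deposits 0.
Discount-window repayment £306 billion: reserves −£306B, deposits 0.
Government account inflow £105 billion: reserves −£105B, deposits −£105B.
Totals: Δreserves = −£473.5B, Δdeposits = +£4.5B.
Δrequired reserves = 11% × +£4.5B = +£0.495B.
Δexcess reserves = Δreserves − Δrequired = −£473.5B − (+£0.495B) = -£473.995 billion.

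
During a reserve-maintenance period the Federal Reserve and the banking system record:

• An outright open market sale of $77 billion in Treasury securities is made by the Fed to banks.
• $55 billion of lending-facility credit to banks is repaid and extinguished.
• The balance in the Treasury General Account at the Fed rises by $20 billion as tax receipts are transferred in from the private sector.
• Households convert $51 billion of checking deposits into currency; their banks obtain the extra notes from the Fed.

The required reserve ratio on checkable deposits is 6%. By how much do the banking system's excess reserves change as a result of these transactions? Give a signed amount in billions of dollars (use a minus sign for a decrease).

-$198.74 billion

OMO sale (to banks) $77 billion: reserves −$77B, deposits 0.
Discount-window repayment $55 billion: reserves −$55B, deposits 0.
Government account inflow $20 billion: reserves −$20B, deposits −$20B.
Currency withdrawal $51 billion: reserves −$51B, deposits −$51B.
Totals: Δreserves = −$203B, Δdeposits = −$71B.
Δrequired reserves = 6% × −$71B = −$4.26B.
Δexcess reserves = Δreserves − Δrequired = −$203B − (−$4.26B) = -$198.74 billion.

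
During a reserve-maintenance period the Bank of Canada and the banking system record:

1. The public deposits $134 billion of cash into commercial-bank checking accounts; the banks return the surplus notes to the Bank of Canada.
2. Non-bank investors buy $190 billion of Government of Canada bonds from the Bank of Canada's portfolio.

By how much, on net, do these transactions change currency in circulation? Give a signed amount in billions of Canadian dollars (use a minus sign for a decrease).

Currency deposit $134 billion: notes return to the central bank → −$134B.
Asset sale (to non-banks) $190 billion: no currency enters or leaves circulation → 0.
Net: −134 + 0 = -$134 billion.

-$134 billion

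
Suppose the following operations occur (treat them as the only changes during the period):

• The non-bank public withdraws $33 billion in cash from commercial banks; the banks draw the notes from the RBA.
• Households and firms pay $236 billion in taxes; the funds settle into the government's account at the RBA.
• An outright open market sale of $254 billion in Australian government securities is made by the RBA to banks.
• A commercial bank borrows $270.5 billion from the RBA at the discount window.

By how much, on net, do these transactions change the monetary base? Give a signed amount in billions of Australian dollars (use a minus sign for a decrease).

RBA balance sheet:
  Assets:      Securities −$254B, Loans to banks +$270.5B
  Liabilities: Bank reserves −$252.5B, Currency in circulation +$33B, Government deposits +$236B
Commercial banking system:
  Assets:      Reserves at CB −$252.5B, Securities +$254B
  Liabilities: Checkable deposits −$269B, Borrowings from CB +$270.5B
Monetary base = currency + reserves: +$33B + (−$252.5B) = -$219.5 billion.

-$219.5 billion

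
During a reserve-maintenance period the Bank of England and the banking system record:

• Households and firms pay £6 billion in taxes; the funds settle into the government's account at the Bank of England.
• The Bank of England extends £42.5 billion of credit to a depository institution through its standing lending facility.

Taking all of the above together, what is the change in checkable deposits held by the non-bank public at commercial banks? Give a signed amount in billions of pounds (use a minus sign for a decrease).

Government account inflow £6 billion: non-bank counterparties' bank balances fall → −£6B.
Discount-window loan £42.5 billion: the counterparty is a bank, so public deposits are unchanged → 0.
Net: −6 + 0 = -£6 billion.

-£6 billion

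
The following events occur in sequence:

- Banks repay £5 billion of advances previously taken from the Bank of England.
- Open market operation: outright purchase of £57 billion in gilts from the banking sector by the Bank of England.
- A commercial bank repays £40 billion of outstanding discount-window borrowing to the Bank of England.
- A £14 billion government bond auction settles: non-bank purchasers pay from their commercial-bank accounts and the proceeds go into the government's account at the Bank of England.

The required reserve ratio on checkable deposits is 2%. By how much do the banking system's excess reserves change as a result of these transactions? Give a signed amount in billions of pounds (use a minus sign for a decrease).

Discount-window repayment £5 billion: reserves −£5B, deposits 0.
OMO purchase (from banks) £57 billion: reserves +£57B, deposits 0.
Discount-window repayment £40 billion: reserves −£40B, deposits 0.
Government account inflow £14 billion: reserves −£14B, deposits −£14B.
Totals: Δreserves = −£2B, Δdeposits = −£14B.
Δrequired reserves = 2% × −£14B = −£0.28B.
Δexcess reserves = Δreserves − Δrequired = −£2B − (−£0.28B) = -£1.72 billion.

-£1.72 billion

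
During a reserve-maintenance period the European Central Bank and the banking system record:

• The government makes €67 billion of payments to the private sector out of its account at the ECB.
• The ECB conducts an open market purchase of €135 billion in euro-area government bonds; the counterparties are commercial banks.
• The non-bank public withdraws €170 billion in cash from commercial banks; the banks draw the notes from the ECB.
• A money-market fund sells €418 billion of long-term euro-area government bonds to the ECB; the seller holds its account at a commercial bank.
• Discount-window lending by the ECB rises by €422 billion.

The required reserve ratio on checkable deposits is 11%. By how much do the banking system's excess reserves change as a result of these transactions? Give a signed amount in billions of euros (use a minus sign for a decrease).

Government spending €67 billion: reserves +€67B, deposits +€67B.
OMO purchase (from banks) €135 billion: reserves +€135B, deposits 0.
Currency withdrawal €170 billion: reserves −€170B, deposits −€170B.
Asset purchase (from non-banks) €418 billion: reserves +€418B, deposits +€418B.
Discount-window loan €422 billion: reserves +€422B, deposits 0.
Totals: Δreserves = +€872B, Δdeposits = +€315B.
Δrequired reserves = 11% × +€315B = +€34.65B.
Δexcess reserves = Δreserves − Δrequired = +€872B − (+€34.65B) = +€837.35 billion.

+€837.35 billion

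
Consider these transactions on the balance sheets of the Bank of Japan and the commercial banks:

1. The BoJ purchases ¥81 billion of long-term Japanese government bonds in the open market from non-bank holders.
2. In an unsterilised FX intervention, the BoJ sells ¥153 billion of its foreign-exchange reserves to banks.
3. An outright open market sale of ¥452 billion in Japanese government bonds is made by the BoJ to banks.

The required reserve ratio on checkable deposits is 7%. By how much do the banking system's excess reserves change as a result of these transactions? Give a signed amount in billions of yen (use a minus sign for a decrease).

Asset purchase (from non-banks) ¥81 billion: reserves +¥81B, deposits +¥81B.
FX sale ¥153 billion: reserves −¥153B, deposits 0.
OMO sale (to banks) ¥452 billion: reserves −¥452B, deposits 0.
Totals: Δreserves = −¥524B, Δdeposits = +¥81B.
Δrequired reserves = 7% × +¥81B = +¥5.67B.
Δexcess reserves = Δreserves − Δrequired = −¥524B − (+¥5.67B) = -¥529.67 billion.

-¥529.67 billion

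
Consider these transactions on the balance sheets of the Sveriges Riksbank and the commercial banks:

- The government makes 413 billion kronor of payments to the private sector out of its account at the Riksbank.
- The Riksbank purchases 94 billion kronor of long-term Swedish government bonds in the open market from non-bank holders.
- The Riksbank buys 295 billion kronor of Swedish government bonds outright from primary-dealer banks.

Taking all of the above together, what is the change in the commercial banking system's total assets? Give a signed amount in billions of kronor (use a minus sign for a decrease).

+507 billion

Riksbank balance sheet:
  Assets:      Securities +389B
  Liabilities: Bank reserves +802B, Government deposits −413B
Commercial banking system:
  Assets:      Reserves at CB +802B, Securities −295B
  Liabilities: Checkable deposits +507B
Change in total bank assets = +507 billion.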